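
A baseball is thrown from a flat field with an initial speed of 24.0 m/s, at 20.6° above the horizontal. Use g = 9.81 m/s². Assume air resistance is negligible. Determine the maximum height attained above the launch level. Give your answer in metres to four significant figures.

Components: vₓ = 24.00 cos 20.6° = 22.47 m/s, v_y0 = 24.00 sin 20.6° = 8.444 m/s.
At the apex v_y = 0, so H = v_y0²/(2g) = 8.444²/19.62 = 3.634 m.

3.634 m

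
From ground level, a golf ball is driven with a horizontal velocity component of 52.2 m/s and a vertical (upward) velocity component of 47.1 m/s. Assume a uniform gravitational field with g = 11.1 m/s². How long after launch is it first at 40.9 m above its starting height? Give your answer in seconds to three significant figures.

Set y = v_y0 t − ½ g t² = 40.9: 5.550 t² − 47.10 t + 40.9 = 0.
Quadratic formula: t = (47.10 ± √1310.4) / 11.1 = (47.10 ± 36.20) / 11.1 → t = 0.9820 s or 7.504 s.
The first (ascending) time is 0.9820 s.

0.982 s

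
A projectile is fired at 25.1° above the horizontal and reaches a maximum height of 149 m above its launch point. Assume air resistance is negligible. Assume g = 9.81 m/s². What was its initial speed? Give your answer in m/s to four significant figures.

127.5 m/s

At the peak v_y = 0, so v_y0 = √(2gH) = √(2 × 9.81 × 149) = 54.07 m/s.
v_y0 = v₀ sin θ ⇒ v₀ = 54.07 / sin 25.1° = 127.5 m/s.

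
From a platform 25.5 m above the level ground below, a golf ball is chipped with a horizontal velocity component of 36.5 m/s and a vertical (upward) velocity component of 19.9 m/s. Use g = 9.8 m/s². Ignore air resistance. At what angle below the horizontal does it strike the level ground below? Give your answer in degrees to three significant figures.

The projectile lands when y = 25.5 + (19.90) t − ½·9.80·t² = 0. Positive root: t = (19.90 + √(19.90² + 2·9.80·25.5)) / 9.80 = (19.90 + 29.93) / 9.80 = 5.085 s.
At impact: v_y = v_y0 − g t = −29.93 m/s; vₓ = 36.50 m/s.
Angle below horizontal: arctan(|v_y|/vₓ) = arctan(29.93/36.50) = 39.35°.

39.4°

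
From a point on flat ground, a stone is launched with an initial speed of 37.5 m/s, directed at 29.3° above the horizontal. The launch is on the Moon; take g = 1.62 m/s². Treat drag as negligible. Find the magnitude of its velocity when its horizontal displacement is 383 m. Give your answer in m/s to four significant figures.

Components: vₓ = 37.50 cos 29.3° = 32.70 m/s, v_y0 = 37.50 sin 29.3° = 18.35 m/s.
Time to reach x = 383 m: t = x/vₓ = 383/32.70 = 11.71 s.
Vertical velocity there: v_y = v_y0 − g t = 18.35 − 1.62 × 11.71 = −0.6210 m/s.
Speed: √(vₓ² + v_y²) = √(32.70² + 0.6210²) = 32.71 m/s.

32.71 m/s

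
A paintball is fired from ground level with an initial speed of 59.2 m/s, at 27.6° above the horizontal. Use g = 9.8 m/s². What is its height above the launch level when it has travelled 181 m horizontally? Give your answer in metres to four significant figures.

36.30 m

Resolve: vₓ = 59.20 cos 27.6° = 52.46 m/s and v_y0 = 59.20 sin 27.6° = 27.43 m/s.
At x = 181 m, t = x/vₓ = 181/52.46 = 3.450 s.
Height: y = v_y0 t − ½ g t² = 27.43 × 3.450 − 4.900 × 3.450² = 94.62 − 58.32 = 36.30 m.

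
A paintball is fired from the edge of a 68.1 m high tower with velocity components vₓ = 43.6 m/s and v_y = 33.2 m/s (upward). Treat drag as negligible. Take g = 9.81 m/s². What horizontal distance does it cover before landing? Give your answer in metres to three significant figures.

Vertical motion (up positive, ground at y = 0): 4.905 t² − (33.20) t − 68.1 = 0, so t = (33.20 + √(33.20² + 2·9.81·68.1)) / 9.81 = (33.20 + 49.38) / 9.81 = 8.418 s.
Horizontal distance: R = vₓ t = 43.60 × 8.418 = 367.0 m.

367 m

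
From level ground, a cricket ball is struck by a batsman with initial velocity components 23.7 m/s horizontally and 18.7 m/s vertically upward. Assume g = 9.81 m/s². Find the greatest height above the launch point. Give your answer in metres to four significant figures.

17.82 m

At the apex v_y = 0, so H = v_y0²/(2g) = 18.70²/19.62 = 17.82 m.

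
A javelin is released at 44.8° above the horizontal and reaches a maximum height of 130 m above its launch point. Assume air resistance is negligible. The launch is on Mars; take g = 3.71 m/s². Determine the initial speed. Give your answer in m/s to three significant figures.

At the peak v_y = 0, so v_y0 = √(2gH) = √(2 × 3.71 × 130) = 31.06 m/s.
v_y0 = v₀ sin θ ⇒ v₀ = 31.06 / sin 44.8° = 44.08 m/s.

44.1 m/s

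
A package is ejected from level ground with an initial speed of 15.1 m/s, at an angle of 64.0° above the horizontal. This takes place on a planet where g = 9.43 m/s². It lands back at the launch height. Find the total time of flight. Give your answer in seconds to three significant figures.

vₓ = 15.10 cos 64.0° = 6.619 m/s; v_y0 = 15.10 sin 64.0° = 13.57 m/s.
It returns to y = 0 when t = 2 v_y0 / g = 2(13.57)/9.43 = 2.878 s.

2.88 s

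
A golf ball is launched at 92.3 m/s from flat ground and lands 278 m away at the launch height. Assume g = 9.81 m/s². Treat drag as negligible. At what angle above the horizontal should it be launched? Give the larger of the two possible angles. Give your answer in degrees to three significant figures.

Level-ground range R = v₀² sin(2θ)/g ⇒ sin(2θ) = gR/v₀² = 9.81 × 278 / 92.3² = 0.3201.
2θ = 18.67° or 180° − 18.67° = 161.3°, so θ = 9.335° or 80.66°.
The larger angle is 80.66°.

80.7°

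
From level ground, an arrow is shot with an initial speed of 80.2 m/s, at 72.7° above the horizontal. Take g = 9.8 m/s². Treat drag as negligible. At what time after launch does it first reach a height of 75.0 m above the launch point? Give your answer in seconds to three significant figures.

1.05 s

Horizontal component vₓ = 80.20 cos 72.7° = 23.85 m/s; vertical v_y0 = 80.20 sin 72.7° = 76.57 m/s.
Require v_y0 t − ½ g t² = 75.0, i.e. 4.900 t² − 76.57 t + 75.0 = 0.
t = [76.57 ± √(76.57² − 2·9.80·75.0)] / 9.80 = (76.57 ± 66.28) / 9.80, so t = 1.050 s or t = 14.58 s.
The first (ascending) time is 1.050 s.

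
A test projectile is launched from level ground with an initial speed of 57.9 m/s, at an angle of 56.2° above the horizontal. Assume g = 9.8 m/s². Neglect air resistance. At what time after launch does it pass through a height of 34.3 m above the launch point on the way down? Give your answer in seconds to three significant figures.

9.05 s

Horizontal component vₓ = 57.90 cos 56.2° = 32.21 m/s; vertical v_y0 = 57.90 sin 56.2° = 48.11 m/s.
Set y = v_y0 t − ½ g t² = 34.3: 4.900 t² − 48.11 t + 34.3 = 0.
t = [48.11 ± √(48.11² − 2·9.80·34.3)] / 9.80 = (48.11 ± 40.53) / 9.80, so t = 0.7739 s or t = 9.045 s.
The descending-branch root is 9.045 s.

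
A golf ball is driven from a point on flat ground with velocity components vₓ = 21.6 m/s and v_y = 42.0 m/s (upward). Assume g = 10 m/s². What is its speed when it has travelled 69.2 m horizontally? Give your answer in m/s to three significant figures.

23.8 m/s

At x = 69.2 m, t = x/vₓ = 69.2/21.60 = 3.204 s.
Vertical velocity there: v_y = v_y0 − g t = 42.00 − 10.0 × 3.204 = 9.963 m/s.
Speed: √(vₓ² + v_y²) = √(21.60² + 9.963²) = 23.79 m/s.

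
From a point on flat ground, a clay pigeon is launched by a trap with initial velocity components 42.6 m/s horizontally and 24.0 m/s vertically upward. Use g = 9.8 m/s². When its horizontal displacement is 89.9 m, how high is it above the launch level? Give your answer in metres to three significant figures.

At x = 89.9 m, t = x/vₓ = 89.9/42.60 = 2.110 s.
Height: y = v_y0 t − ½ g t² = 24.00 × 2.110 − 4.900 × 2.110² = 50.65 − 21.82 = 28.83 m.

28.8 m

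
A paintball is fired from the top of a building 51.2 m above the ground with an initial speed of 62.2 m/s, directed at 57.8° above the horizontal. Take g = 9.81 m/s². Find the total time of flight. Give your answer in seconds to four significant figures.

vₓ = 62.20 cos 57.8° = 33.14 m/s; v_y0 = 62.20 sin 57.8° = 52.63 m/s.
With up positive and y = 0 at the ground: y(t) = 51.2 + (52.63) t − 4.905 t². Setting y = 0 and taking the positive root: t = [52.63 + √(52.63² + 2·9.81·51.2)] / 9.81 = (52.63 + 61.44) / 9.81 = 11.63 s.

11.63 s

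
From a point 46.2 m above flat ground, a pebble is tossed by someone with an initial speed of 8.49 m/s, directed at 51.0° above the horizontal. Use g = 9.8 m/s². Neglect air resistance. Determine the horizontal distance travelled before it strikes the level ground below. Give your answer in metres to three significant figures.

20.4 m

Resolve: vₓ = 8.490 cos 51.0° = 5.343 m/s and v_y0 = 8.490 sin 51.0° = 6.598 m/s.
Vertical motion (up positive, ground at y = 0): 4.900 t² − (6.598) t − 46.2 = 0, so t = (6.598 + √(6.598² + 2·9.80·46.2)) / 9.80 = (6.598 + 30.81) / 9.80 = 3.817 s.
Horizontal distance: R = vₓ t = 5.343 × 3.817 = 20.39 m.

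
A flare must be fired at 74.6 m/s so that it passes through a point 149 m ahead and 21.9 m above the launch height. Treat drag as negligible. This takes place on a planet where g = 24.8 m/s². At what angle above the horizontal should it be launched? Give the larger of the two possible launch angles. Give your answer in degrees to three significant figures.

67.5°

Trajectory: y = x tanθ − g x² (1 + tan²θ)/(2v₀²). With x = 149, y = 21.9, v₀ = 74.6, g = 24.8:
49.47 tan²θ − 149 tanθ + (71.37) = 0.
tanθ = [149 ± √(149² − 4 × 49.47 × (71.37))] / (2 × 49.47) = (149 ± 89.89) / 98.93, giving tanθ = 0.5975 or 2.415.
θ = 30.86° or 67.50°; the larger is 67.50°.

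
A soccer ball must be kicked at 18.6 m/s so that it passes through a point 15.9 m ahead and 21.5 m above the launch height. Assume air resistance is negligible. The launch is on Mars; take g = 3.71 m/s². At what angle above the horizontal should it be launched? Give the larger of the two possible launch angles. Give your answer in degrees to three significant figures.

Trajectory: y = x tanθ − g x² (1 + tan²θ)/(2v₀²). With x = 15.9, y = 21.5, v₀ = 18.6, g = 3.71:
1.356 tan²θ − 15.9 tanθ + (22.86) = 0.
tanθ = [15.9 ± √(15.9² − 4 × 1.356 × (22.86))] / (2 × 1.356) = (15.9 ± 11.35) / 2.711, giving tanθ = 1.677 or 10.05.
θ = 59.20° or 84.32°; the larger is 84.32°.

84.3°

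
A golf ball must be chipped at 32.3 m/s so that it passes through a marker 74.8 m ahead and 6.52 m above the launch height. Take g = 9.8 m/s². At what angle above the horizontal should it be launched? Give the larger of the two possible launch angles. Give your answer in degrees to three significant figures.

Trajectory: y = x tanθ − g x² (1 + tan²θ)/(2v₀²). With x = 74.8, y = 6.52, v₀ = 32.3, g = 9.80:
26.28 tan²θ − 74.8 tanθ + (32.80) = 0.
tanθ = [74.8 ± √(74.8² − 4 × 26.28 × (32.80))] / (2 × 26.28) = (74.8 ± 46.34) / 52.56, giving tanθ = 0.5415 or 2.305.
θ = 28.43° or 66.55°; the larger is 66.55°.

66.5°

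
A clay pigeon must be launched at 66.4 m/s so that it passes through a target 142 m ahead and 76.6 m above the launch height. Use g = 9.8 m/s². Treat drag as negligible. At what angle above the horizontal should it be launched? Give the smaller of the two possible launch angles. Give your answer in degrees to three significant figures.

38.6°

Trajectory: y = x tanθ − g x² (1 + tan²θ)/(2v₀²). With x = 142, y = 76.6, v₀ = 66.4, g = 9.80:
22.41 tan²θ − 142 tanθ + (99.01) = 0.
tanθ = [142 ± √(142² − 4 × 22.41 × (99.01))] / (2 × 22.41) = (142 ± 106.2) / 44.82, giving tanθ = 0.7977 or 5.539.
θ = 38.58° or 79.77°; the smaller is 38.58°.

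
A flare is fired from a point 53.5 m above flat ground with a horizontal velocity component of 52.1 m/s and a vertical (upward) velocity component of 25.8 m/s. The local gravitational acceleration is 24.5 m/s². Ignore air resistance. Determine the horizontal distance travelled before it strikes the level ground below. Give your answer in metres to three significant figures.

With up positive and y = 0 at the ground: y(t) = 53.5 + (25.80) t − 12.25 t². Setting y = 0 and taking the positive root: t = [25.80 + √(25.80² + 2·24.5·53.5)] / 24.5 = (25.80 + 57.33) / 24.5 = 3.393 s.
Horizontal distance: R = vₓ t = 52.10 × 3.393 = 176.8 m.

177 m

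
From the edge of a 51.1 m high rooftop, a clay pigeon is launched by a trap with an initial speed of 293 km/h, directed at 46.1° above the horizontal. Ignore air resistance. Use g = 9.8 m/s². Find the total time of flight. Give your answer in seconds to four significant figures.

Convert: 293 km/h = 293/3.6 = 81.39 m/s.
Resolve: vₓ = 81.39 cos 46.1° = 56.44 m/s and v_y0 = 81.39 sin 46.1° = 58.64 m/s.
With up positive and y = 0 at the ground: y(t) = 51.1 + (58.64) t − 4.900 t². Setting y = 0 and taking the positive root: t = [58.64 + √(58.64² + 2·9.80·51.1)] / 9.80 = (58.64 + 66.64) / 9.80 = 12.78 s.

12.78 s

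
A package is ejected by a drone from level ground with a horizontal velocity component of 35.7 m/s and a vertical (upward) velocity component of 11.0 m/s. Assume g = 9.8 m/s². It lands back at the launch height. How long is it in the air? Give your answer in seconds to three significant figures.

2.24 s

It returns to y = 0 when t = 2 v_y0 / g = 2(11.00)/9.80 = 2.245 s.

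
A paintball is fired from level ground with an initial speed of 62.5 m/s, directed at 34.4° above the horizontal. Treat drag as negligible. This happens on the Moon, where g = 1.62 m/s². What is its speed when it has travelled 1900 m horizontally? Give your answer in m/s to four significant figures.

57.04 m/s

Resolve: vₓ = 62.50 cos 34.4° = 51.57 m/s and v_y0 = 62.50 sin 34.4° = 35.31 m/s.
Time to reach x = 1900 m: t = x/vₓ = 1900/51.57 = 36.84 s.
Vertical velocity there: v_y = v_y0 − g t = 35.31 − 1.62 × 36.84 = −24.38 m/s.
Speed: √(vₓ² + v_y²) = √(51.57² + 24.38²) = 57.04 m/s.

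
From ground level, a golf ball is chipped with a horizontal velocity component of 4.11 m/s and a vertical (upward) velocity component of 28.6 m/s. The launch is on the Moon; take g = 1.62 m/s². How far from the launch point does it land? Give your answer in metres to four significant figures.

145.1 m

Flight time T = 2 v_y0 / g = 35.31 s.
Horizontal distance R = vₓ T = 4.110 × 35.31 = 145.1 m.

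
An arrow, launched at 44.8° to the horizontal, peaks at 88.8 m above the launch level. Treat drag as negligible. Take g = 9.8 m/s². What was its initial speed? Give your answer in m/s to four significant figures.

At the peak v_y = 0, so v_y0 = √(2gH) = √(2 × 9.80 × 88.8) = 41.72 m/s.
v_y0 = v₀ sin θ ⇒ v₀ = 41.72 / sin 44.8° = 59.21 m/s.

59.21 m/s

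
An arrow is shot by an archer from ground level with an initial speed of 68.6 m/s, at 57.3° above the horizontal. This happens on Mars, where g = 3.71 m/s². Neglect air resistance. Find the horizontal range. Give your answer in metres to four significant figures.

Resolve: vₓ = 68.60 cos 57.3° = 37.06 m/s and v_y0 = 68.60 sin 57.3° = 57.73 m/s.
Flight time T = 2 v_y0 / g = 31.12 s.
Range: R = vₓ T = 37.06 × 31.12 = 1153 m.

1153 m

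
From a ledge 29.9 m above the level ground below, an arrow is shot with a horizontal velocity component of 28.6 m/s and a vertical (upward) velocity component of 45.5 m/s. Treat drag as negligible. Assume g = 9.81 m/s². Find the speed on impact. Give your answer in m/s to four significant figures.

The projectile lands when y = 29.9 + (45.50) t − ½·9.81·t² = 0. Positive root: t = (45.50 + √(45.50² + 2·9.81·29.9)) / 9.81 = (45.50 + 51.55) / 9.81 = 9.892 s.
Vertical velocity at impact: v_y = v_y0 − g t = 45.50 − 9.81 × 9.892 = −51.55 m/s.
Speed: |v| = √(vₓ² + v_y²) = √(28.60² + 51.55²) = 58.95 m/s.

58.95 m/s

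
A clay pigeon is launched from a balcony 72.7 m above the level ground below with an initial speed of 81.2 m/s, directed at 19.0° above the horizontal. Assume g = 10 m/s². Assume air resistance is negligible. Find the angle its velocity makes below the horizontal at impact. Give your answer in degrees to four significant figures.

vₓ = 81.20 cos 19.0° = 76.78 m/s; v_y0 = 81.20 sin 19.0° = 26.44 m/s.
The projectile lands when y = 72.7 + (26.44) t − ½·10.0·t² = 0. Positive root: t = (26.44 + √(26.44² + 2·10.0·72.7)) / 10.0 = (26.44 + 46.40) / 10.0 = 7.284 s.
At impact: v_y = v_y0 − g t = −46.40 m/s; vₓ = 76.78 m/s.
Angle below horizontal: arctan(|v_y|/vₓ) = arctan(46.40/76.78) = 31.15°.

31.15°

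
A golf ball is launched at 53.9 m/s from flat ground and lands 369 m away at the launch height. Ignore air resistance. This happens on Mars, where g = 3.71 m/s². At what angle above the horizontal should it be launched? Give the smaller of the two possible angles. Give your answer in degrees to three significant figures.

R = v₀² sin 2θ / g gives sin 2θ = gR/v₀² = 3.71·369/53.9² = 0.4712.
2θ = 28.11° or 180° − 28.11° = 151.9°, so θ = 14.06° or 75.94°.
The smaller angle is 14.06°.

14.1°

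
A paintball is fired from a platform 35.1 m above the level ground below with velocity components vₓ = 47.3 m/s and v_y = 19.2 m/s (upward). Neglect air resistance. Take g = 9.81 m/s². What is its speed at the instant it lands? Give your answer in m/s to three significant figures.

With up positive and y = 0 at the ground: y(t) = 35.1 + (19.20) t − 4.905 t². Setting y = 0 and taking the positive root: t = [19.20 + √(19.20² + 2·9.81·35.1)] / 9.81 = (19.20 + 32.52) / 9.81 = 5.272 s.
Vertical velocity at impact: v_y = v_y0 − g t = 19.20 − 9.81 × 5.272 = −32.52 m/s.
Speed: |v| = √(vₓ² + v_y²) = √(47.30² + 32.52²) = 57.40 m/s.

57.4 m/s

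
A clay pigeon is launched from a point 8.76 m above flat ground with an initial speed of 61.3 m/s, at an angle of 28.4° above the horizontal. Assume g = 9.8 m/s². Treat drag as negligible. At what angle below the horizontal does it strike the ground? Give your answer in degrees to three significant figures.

vₓ = 61.30 cos 28.4° = 53.92 m/s; v_y0 = 61.30 sin 28.4° = 29.16 m/s.
Vertical motion (up positive, ground at y = 0): 4.900 t² − (29.16) t − 8.76 = 0, so t = (29.16 + √(29.16² + 2·9.80·8.76)) / 9.80 = (29.16 + 31.96) / 9.80 = 6.237 s.
At impact: v_y = v_y0 − g t = −31.96 m/s; vₓ = 53.92 m/s.
Angle below horizontal: arctan(|v_y|/vₓ) = arctan(31.96/53.92) = 30.66°.

30.7°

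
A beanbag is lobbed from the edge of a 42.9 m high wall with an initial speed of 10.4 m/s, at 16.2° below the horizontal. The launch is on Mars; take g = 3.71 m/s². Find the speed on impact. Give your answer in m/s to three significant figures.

20.7 m/s

Horizontal component vₓ = 10.40 cos 16.2° = 9.987 m/s; vertical v_y0 = −2.902 m/s (downward).
The projectile lands when y = 42.9 + (−2.902) t − ½·3.71·t² = 0. Positive root: t = (−2.902 + √(2.902² + 2·3.71·42.9)) / 3.71 = (−2.902 + 18.08) / 3.71 = 4.090 s.
Vertical velocity at impact: v_y = v_y0 − g t = −2.902 − 3.71 × 4.090 = −18.08 m/s.
Speed: |v| = √(vₓ² + v_y²) = √(9.987² + 18.08²) = 20.65 m/s.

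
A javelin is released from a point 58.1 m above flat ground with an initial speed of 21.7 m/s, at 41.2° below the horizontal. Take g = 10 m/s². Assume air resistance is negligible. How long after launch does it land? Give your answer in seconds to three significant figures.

2.27 s

Components: vₓ = 21.70 cos 41.2° = 16.33 m/s, v_y0 = −14.29 m/s (downward).
Vertical motion (up positive, ground at y = 0): 5.000 t² − (−14.29) t − 58.1 = 0, so t = (−14.29 + √(14.29² + 2·10.0·58.1)) / 10.0 = (−14.29 + 36.96) / 10.0 = 2.267 s.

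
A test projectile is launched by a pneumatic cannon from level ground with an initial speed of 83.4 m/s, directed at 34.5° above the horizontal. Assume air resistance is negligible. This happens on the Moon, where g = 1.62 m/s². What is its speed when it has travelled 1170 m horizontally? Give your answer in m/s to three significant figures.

71.5 m/s

vₓ = 83.40 cos 34.5° = 68.73 m/s; v_y0 = 83.40 sin 34.5° = 47.24 m/s.
x = vₓ t ⇒ t = 1170/68.73 = 17.02 s.
Vertical velocity there: v_y = v_y0 − g t = 47.24 − 1.62 × 17.02 = 19.66 m/s.
Speed: √(vₓ² + v_y²) = √(68.73² + 19.66²) = 71.49 m/s.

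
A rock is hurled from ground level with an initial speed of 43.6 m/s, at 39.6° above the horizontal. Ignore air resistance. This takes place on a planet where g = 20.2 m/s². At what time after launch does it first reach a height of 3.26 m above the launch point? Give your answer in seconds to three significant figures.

0.123 s

Resolve: vₓ = 43.60 cos 39.6° = 33.59 m/s and v_y0 = 43.60 sin 39.6° = 27.79 m/s.
Require v_y0 t − ½ g t² = 3.26, i.e. 10.10 t² − 27.79 t + 3.26 = 0.
Quadratic formula: t = (27.79 ± √640.67) / 20.2 = (27.79 ± 25.31) / 20.2 → t = 0.1228 s or 2.629 s.
The first (ascending) time is 0.1228 s.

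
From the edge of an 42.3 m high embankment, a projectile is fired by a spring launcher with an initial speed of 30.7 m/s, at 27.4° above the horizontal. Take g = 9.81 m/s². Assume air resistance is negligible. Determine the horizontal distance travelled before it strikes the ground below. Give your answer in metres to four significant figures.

128.4 m

Resolve: vₓ = 30.70 cos 27.4° = 27.26 m/s and v_y0 = 30.70 sin 27.4° = 14.13 m/s.
The projectile lands when y = 42.3 + (14.13) t − ½·9.81·t² = 0. Positive root: t = (14.13 + √(14.13² + 2·9.81·42.3)) / 9.81 = (14.13 + 32.09) / 9.81 = 4.711 s.
Horizontal distance: R = vₓ t = 27.26 × 4.711 = 128.4 m.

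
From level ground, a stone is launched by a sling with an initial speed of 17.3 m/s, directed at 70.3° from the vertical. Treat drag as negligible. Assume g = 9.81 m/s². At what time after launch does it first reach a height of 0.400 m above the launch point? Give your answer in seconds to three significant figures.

Components: vₓ = 17.30 sin 70.3° = 16.29 m/s, v_y0 = 17.30 cos 70.3° = 5.832 m/s.
Set y = v_y0 t − ½ g t² = 0.400: 4.905 t² − 5.832 t + 0.400 = 0.
Quadratic formula: t = (5.832 ± √26.161) / 9.81 = (5.832 ± 5.115) / 9.81 → t = 0.07308 s or 1.116 s.
The first (ascending) time is 0.07308 s.

0.0731 s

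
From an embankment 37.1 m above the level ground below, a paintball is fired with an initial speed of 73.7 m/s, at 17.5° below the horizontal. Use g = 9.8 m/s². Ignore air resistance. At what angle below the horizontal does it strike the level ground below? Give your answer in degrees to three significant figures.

26.4°

Resolve: vₓ = 73.70 cos 17.5° = 70.29 m/s and v_y0 = −22.16 m/s (downward).
With up positive and y = 0 at the ground: y(t) = 37.1 + (−22.16) t − 4.900 t². Setting y = 0 and taking the positive root: t = [−22.16 + √(22.16² + 2·9.80·37.1)] / 9.80 = (−22.16 + 34.90) / 9.80 = 1.300 s.
At impact: v_y = v_y0 − g t = −34.90 m/s; vₓ = 70.29 m/s.
Angle below horizontal: arctan(|v_y|/vₓ) = arctan(34.90/70.29) = 26.41°.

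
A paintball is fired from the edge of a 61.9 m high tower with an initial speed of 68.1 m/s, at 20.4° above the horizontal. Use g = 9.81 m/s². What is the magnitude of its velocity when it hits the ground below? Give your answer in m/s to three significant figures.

76.5 m/s

Horizontal component vₓ = 68.10 cos 20.4° = 63.83 m/s; vertical v_y0 = 68.10 sin 20.4° = 23.74 m/s.
Vertical motion (up positive, ground at y = 0): 4.905 t² − (23.74) t − 61.9 = 0, so t = (23.74 + √(23.74² + 2·9.81·61.9)) / 9.81 = (23.74 + 42.17) / 9.81 = 6.718 s.
Vertical velocity at impact: v_y = v_y0 − g t = 23.74 − 9.81 × 6.718 = −42.17 m/s.
Speed: |v| = √(vₓ² + v_y²) = √(63.83² + 42.17²) = 76.50 m/s.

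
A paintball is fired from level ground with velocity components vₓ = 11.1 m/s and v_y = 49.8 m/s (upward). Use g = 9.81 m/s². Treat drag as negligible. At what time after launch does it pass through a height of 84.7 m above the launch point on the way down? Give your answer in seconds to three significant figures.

Set y = v_y0 t − ½ g t² = 84.7: 4.905 t² − 49.80 t + 84.7 = 0.
t = [49.80 ± √(49.80² − 2·9.81·84.7)] / 9.81 = (49.80 ± 28.60) / 9.81, so t = 2.161 s or t = 7.992 s.
The descending-branch root is 7.992 s.

7.99 s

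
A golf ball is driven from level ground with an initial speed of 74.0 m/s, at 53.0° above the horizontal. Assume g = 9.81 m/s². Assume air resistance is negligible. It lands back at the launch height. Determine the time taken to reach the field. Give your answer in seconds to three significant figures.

12.0 s

Components: vₓ = 74.00 cos 53.0° = 44.53 m/s, v_y0 = 74.00 sin 53.0° = 59.10 m/s.
It returns to y = 0 when t = 2 v_y0 / g = 2(59.10)/9.81 = 12.05 s.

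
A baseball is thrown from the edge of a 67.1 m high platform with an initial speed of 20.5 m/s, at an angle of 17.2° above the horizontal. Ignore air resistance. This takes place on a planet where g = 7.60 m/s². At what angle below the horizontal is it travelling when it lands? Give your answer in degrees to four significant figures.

58.93°

Components: vₓ = 20.50 cos 17.2° = 19.58 m/s, v_y0 = 20.50 sin 17.2° = 6.062 m/s.
The projectile lands when y = 67.1 + (6.062) t − ½·7.60·t² = 0. Positive root: t = (6.062 + √(6.062² + 2·7.60·67.1)) / 7.60 = (6.062 + 32.51) / 7.60 = 5.075 s.
At impact: v_y = v_y0 − g t = −32.51 m/s; vₓ = 19.58 m/s.
Angle below horizontal: arctan(|v_y|/vₓ) = arctan(32.51/19.58) = 58.93°.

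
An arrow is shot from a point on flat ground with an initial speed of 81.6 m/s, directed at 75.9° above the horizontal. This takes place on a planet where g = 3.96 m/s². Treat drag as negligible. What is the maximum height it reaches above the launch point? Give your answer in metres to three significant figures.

791 m

Resolve: vₓ = 81.60 cos 75.9° = 19.88 m/s and v_y0 = 81.60 sin 75.9° = 79.14 m/s.
Peak height H = v_y0² / (2g) = 6263.4 / 7.920 = 790.8 m.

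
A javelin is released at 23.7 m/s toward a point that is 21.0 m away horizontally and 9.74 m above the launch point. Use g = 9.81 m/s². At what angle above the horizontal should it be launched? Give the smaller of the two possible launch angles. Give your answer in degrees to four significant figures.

Trajectory: y = x tanθ − g x² (1 + tan²θ)/(2v₀²). With x = 21.0, y = 9.74, v₀ = 23.7, g = 9.81:
3.851 tan²θ − 21.0 tanθ + (13.59) = 0.
tanθ = [21.0 ± √(21.0² − 4 × 3.851 × (13.59))] / (2 × 3.851) = (21.0 ± 15.22) / 7.702, giving tanθ = 0.7505 or 4.703.
θ = 36.89° or 77.99°; the smaller is 36.89°.

36.89°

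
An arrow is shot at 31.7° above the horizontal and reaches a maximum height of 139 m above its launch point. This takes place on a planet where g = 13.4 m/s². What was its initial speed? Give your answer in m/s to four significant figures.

At the peak v_y = 0, so v_y0 = √(2gH) = √(2 × 13.4 × 139) = 61.03 m/s.
v_y0 = v₀ sin θ ⇒ v₀ = 61.03 / sin 31.7° = 116.2 m/s.

116.2 m/s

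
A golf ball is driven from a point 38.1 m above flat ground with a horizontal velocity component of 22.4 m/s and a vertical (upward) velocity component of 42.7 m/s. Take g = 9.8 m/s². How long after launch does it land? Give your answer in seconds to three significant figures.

With up positive and y = 0 at the ground: y(t) = 38.1 + (42.70) t − 4.900 t². Setting y = 0 and taking the positive root: t = [42.70 + √(42.70² + 2·9.80·38.1)] / 9.80 = (42.70 + 50.70) / 9.80 = 9.530 s.

9.53 s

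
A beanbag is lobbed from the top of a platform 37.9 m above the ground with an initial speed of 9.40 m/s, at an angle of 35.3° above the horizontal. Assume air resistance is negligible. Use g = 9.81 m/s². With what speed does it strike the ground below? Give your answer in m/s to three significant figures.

28.8 m/s

Resolve: vₓ = 9.400 cos 35.3° = 7.672 m/s and v_y0 = 9.400 sin 35.3° = 5.432 m/s.
Vertical motion (up positive, ground at y = 0): 4.905 t² − (5.432) t − 37.9 = 0, so t = (5.432 + √(5.432² + 2·9.81·37.9)) / 9.81 = (5.432 + 27.80) / 9.81 = 3.388 s.
Vertical velocity at impact: v_y = v_y0 − g t = 5.432 − 9.81 × 3.388 = −27.80 m/s.
Speed: |v| = √(vₓ² + v_y²) = √(7.672² + 27.80²) = 28.84 m/s.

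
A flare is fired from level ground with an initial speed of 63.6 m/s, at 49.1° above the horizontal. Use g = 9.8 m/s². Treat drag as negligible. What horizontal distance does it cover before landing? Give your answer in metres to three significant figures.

409 m

vₓ = 63.60 cos 49.1° = 41.64 m/s; v_y0 = 63.60 sin 49.1° = 48.07 m/s.
Time aloft: T = 2 v_y0 / g = 2 × 48.07 / 9.80 = 9.811 s.
Range: R = vₓ T = 41.64 × 9.811 = 408.5 m.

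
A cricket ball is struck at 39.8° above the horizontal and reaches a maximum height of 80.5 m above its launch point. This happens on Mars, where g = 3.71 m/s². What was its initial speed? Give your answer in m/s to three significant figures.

At the peak v_y = 0, so v_y0 = √(2gH) = √(2 × 3.71 × 80.5) = 24.44 m/s.
v_y0 = v₀ sin θ ⇒ v₀ = 24.44 / sin 39.8° = 38.18 m/s.

38.2 m/s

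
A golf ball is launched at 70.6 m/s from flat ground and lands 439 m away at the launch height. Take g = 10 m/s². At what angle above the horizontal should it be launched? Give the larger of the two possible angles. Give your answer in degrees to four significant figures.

59.13°

From R = (v₀²/g) sin 2θ: sin 2θ = 10.0 × 439 / 4984.4 = 0.8808.
2θ = 61.73° or 180° − 61.73° = 118.3°, so θ = 30.87° or 59.13°.
The larger angle is 59.13°.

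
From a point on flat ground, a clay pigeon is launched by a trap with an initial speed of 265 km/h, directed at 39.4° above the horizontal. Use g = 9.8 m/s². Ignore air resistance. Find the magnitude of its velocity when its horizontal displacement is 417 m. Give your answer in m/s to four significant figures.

Convert: 265 km/h = 265/3.6 = 73.61 m/s.
vₓ = 73.61 cos 39.4° = 56.88 m/s; v_y0 = 73.61 sin 39.4° = 46.72 m/s.
x = vₓ t ⇒ t = 417/56.88 = 7.331 s.
Vertical velocity there: v_y = v_y0 − g t = 46.72 − 9.80 × 7.331 = −25.12 m/s.
Speed: √(vₓ² + v_y²) = √(56.88² + 25.12²) = 62.18 m/s.

62.18 m/s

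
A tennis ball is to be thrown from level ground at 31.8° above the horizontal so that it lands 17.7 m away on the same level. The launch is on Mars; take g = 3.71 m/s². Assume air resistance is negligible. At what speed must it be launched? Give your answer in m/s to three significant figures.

8.56 m/s

Level-ground range: R = v₀² sin(2θ)/g, so v₀ = √(gR / sin 2θ).
v₀ = √(3.71 × 17.7 / sin 63.60°) = √(65.67 / 0.8957) = √73.313 = 8.562 m/s.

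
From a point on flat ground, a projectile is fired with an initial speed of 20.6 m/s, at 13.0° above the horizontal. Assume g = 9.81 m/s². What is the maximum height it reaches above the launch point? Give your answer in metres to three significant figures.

1.09 m

Horizontal component vₓ = 20.60 cos 13.0° = 20.07 m/s; vertical v_y0 = 20.60 sin 13.0° = 4.634 m/s.
Maximum height: H = v_y0² / (2g) = 4.634² / (2 × 9.81) = 1.094 m.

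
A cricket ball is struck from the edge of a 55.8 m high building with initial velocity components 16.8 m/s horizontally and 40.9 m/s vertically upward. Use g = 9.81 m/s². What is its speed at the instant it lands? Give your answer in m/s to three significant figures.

55.2 m/s

With up positive and y = 0 at the ground: y(t) = 55.8 + (40.90) t − 4.905 t². Setting y = 0 and taking the positive root: t = [40.90 + √(40.90² + 2·9.81·55.8)] / 9.81 = (40.90 + 52.61) / 9.81 = 9.532 s.
Vertical velocity at impact: v_y = v_y0 − g t = 40.90 − 9.81 × 9.532 = −52.61 m/s.
Speed: |v| = √(vₓ² + v_y²) = √(16.80² + 52.61²) = 55.23 m/s.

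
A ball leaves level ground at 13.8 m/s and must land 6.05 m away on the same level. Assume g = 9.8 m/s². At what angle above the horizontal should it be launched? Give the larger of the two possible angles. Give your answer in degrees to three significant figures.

From R = (v₀²/g) sin 2θ: sin 2θ = 9.80 × 6.05 / 190.44 = 0.3113.
2θ = 18.14° or 180° − 18.14° = 161.9°, so θ = 9.070° or 80.93°.
The larger angle is 80.93°.

80.9°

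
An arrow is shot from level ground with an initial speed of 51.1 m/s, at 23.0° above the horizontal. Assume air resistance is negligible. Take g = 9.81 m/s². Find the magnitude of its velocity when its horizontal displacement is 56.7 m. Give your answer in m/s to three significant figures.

47.7 m/s

vₓ = 51.10 cos 23.0° = 47.04 m/s; v_y0 = 51.10 sin 23.0° = 19.97 m/s.
x = vₓ t ⇒ t = 56.7/47.04 = 1.205 s.
Vertical velocity there: v_y = v_y0 − g t = 19.97 − 9.81 × 1.205 = 8.141 m/s.
Speed: √(vₓ² + v_y²) = √(47.04² + 8.141²) = 47.74 m/s.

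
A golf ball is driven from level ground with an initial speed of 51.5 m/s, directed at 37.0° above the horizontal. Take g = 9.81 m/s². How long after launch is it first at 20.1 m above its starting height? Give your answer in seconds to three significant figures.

Resolve: vₓ = 51.50 cos 37.0° = 41.13 m/s and v_y0 = 51.50 sin 37.0° = 30.99 m/s.
Set y = v_y0 t − ½ g t² = 20.1: 4.905 t² − 30.99 t + 20.1 = 0.
Quadratic formula: t = (30.99 ± √566.23) / 9.81 = (30.99 ± 23.80) / 9.81 → t = 0.7337 s or 5.585 s.
The first (ascending) time is 0.7337 s.

0.734 s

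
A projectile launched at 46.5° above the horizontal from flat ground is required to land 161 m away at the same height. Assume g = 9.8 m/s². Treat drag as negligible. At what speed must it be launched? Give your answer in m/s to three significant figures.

39.7 m/s

Level-ground range: R = v₀² sin(2θ)/g, so v₀ = √(gR / sin 2θ).
v₀ = √(9.80 × 161 / sin 93.00°) = √(1578 / 0.9986) = √1580.0 = 39.75 m/s.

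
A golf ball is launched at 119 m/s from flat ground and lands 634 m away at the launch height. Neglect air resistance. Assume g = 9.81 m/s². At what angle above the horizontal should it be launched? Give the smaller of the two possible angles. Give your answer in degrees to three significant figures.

From R = (v₀²/g) sin 2θ: sin 2θ = 9.81 × 634 / 14161 = 0.4392.
2θ = 26.05° or 180° − 26.05° = 153.9°, so θ = 13.03° or 76.97°.
The smaller angle is 13.03°.

13.0°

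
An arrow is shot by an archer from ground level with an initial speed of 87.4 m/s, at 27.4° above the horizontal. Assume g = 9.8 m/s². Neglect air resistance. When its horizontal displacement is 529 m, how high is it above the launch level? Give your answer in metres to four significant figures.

46.47 m

Components: vₓ = 87.40 cos 27.4° = 77.60 m/s, v_y0 = 87.40 sin 27.4° = 40.22 m/s.
Time to reach x = 529 m: t = x/vₓ = 529/77.60 = 6.817 s.
Height: y = v_y0 t − ½ g t² = 40.22 × 6.817 − 4.900 × 6.817² = 274.2 − 227.7 = 46.47 m.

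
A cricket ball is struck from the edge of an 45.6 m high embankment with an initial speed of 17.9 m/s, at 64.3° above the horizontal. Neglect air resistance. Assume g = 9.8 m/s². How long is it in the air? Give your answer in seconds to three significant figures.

Resolve: vₓ = 17.90 cos 64.3° = 7.762 m/s and v_y0 = 17.90 sin 64.3° = 16.13 m/s.
With up positive and y = 0 at the ground: y(t) = 45.6 + (16.13) t − 4.900 t². Setting y = 0 and taking the positive root: t = [16.13 + √(16.13² + 2·9.80·45.6)] / 9.80 = (16.13 + 33.97) / 9.80 = 5.112 s.

5.11 s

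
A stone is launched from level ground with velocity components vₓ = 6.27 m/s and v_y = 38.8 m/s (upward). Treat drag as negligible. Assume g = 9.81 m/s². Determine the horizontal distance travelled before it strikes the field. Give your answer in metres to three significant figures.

49.6 m

Time aloft: T = 2 v_y0 / g = 2 × 38.80 / 9.81 = 7.910 s.
Range: R = vₓ T = 6.270 × 7.910 = 49.60 m.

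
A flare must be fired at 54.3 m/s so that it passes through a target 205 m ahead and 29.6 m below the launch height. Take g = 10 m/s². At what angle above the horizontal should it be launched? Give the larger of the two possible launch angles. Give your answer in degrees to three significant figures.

Trajectory: y = x tanθ − g x² (1 + tan²θ)/(2v₀²). With x = 205, y = −29.6, v₀ = 54.3, g = 10.0:
71.27 tan²θ − 205 tanθ + (41.67) = 0.
tanθ = [205 ± √(205² − 4 × 71.27 × (41.67))] / (2 × 71.27) = (205 ± 173.6) / 142.5, giving tanθ = 0.2201 or 2.656.
θ = 12.41° or 69.37°; the larger is 69.37°.

69.4°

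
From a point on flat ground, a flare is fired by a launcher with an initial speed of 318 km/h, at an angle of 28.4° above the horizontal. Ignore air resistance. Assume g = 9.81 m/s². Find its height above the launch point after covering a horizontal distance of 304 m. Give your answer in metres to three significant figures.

Convert: 318 km/h = 318/3.6 = 88.33 m/s.
Resolve: vₓ = 88.33 cos 28.4° = 77.70 m/s and v_y0 = 88.33 sin 28.4° = 42.01 m/s.
At x = 304 m, t = x/vₓ = 304/77.70 = 3.912 s.
Height: y = v_y0 t − ½ g t² = 42.01 × 3.912 − 4.905 × 3.912² = 164.4 − 75.08 = 89.29 m.

89.3 m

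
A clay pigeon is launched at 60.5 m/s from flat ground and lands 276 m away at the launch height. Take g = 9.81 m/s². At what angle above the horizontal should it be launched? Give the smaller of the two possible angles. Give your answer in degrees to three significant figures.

R = v₀² sin 2θ / g gives sin 2θ = gR/v₀² = 9.81·276/60.5² = 0.7397.
2θ = 47.71° or 180° − 47.71° = 132.3°, so θ = 23.85° or 66.15°.
The smaller angle is 23.85°.

23.9°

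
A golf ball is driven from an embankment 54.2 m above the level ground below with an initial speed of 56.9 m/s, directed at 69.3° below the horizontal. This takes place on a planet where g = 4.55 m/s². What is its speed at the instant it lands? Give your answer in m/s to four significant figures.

Resolve: vₓ = 56.90 cos 69.3° = 20.11 m/s and v_y0 = −53.23 m/s (downward).
Vertical motion (up positive, ground at y = 0): 2.275 t² − (−53.23) t − 54.2 = 0, so t = (−53.23 + √(53.23² + 2·4.55·54.2)) / 4.55 = (−53.23 + 57.67) / 4.55 = 0.9774 s.
Vertical velocity at impact: v_y = v_y0 − g t = −53.23 − 4.55 × 0.9774 = −57.67 m/s.
Speed: |v| = √(vₓ² + v_y²) = √(20.11² + 57.67²) = 61.08 m/s.

61.08 m/s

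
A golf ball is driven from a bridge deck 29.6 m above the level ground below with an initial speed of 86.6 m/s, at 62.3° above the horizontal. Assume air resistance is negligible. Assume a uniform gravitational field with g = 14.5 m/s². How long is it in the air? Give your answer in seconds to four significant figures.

10.95 s

Components: vₓ = 86.60 cos 62.3° = 40.26 m/s, v_y0 = 86.60 sin 62.3° = 76.68 m/s.
With up positive and y = 0 at the ground: y(t) = 29.6 + (76.68) t − 7.250 t². Setting y = 0 and taking the positive root: t = [76.68 + √(76.68² + 2·14.5·29.6)] / 14.5 = (76.68 + 82.08) / 14.5 = 10.95 s.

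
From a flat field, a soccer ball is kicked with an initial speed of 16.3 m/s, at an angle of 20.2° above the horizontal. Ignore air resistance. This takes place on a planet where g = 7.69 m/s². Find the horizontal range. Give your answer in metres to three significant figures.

Horizontal component vₓ = 16.30 cos 20.2° = 15.30 m/s; vertical v_y0 = 16.30 sin 20.2° = 5.628 m/s.
Time aloft: T = 2 v_y0 / g = 2 × 5.628 / 7.69 = 1.464 s.
Range: R = vₓ T = 15.30 × 1.464 = 22.39 m.

22.4 m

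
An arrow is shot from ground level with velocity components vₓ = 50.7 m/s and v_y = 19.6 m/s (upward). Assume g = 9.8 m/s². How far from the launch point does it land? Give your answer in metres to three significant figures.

203 m

Flight time T = 2 v_y0 / g = 4.000 s.
Horizontal distance R = vₓ T = 50.70 × 4.000 = 202.8 m.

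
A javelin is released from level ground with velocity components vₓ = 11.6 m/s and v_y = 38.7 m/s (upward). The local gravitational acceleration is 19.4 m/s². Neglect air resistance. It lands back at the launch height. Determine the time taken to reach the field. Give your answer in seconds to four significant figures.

Landing at launch height ⇒ T = 2 v_y0 / g = 2 × 38.70 / 19.4 = 3.990 s.

3.990 s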